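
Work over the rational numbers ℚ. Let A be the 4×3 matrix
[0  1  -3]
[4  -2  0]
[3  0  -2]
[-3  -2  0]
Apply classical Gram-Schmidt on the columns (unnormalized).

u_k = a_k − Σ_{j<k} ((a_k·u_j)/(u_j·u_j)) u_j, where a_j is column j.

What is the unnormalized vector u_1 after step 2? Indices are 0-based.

Step 1: u_0 = a_0 = (0, 4, 3, -3).
Step 2: u_1 = a_1 − (-1/17)·u_0 = (1, -30/17, 3/17, -37/17).

u_1 = (1, -30/17, 3/17, -37/17)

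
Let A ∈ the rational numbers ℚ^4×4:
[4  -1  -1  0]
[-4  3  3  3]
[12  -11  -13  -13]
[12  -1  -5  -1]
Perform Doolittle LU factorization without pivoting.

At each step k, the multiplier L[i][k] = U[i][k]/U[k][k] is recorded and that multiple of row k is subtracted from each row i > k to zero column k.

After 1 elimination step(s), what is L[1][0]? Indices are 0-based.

L[1][0] = -1

k=0: U[0][0]=4
  eliminate (1,0): mult=-1, new row 1: (0, 2, 2, 3); set L[1][0]=-1
  eliminate (2,0): mult=3, new row 2: (0, -8, -10, -13); set L[2][0]=3
  eliminate (3,0): mult=3, new row 3: (0, 2, -2, -1); set L[3][0]=3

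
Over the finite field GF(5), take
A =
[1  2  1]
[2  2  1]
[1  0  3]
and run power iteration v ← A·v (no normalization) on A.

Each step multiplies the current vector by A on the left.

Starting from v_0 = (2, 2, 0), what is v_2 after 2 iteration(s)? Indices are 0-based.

v_2 = (4, 0, 2)

v_0 = (2, 2, 0).
v_1 = A·v_0 = (1, 3, 2).
v_2 = A·v_1 = (4, 0, 2).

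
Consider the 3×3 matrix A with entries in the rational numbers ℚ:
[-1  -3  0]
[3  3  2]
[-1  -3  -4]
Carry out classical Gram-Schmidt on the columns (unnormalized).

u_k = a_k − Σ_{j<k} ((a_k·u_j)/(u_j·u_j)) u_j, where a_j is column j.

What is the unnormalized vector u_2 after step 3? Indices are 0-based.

Step 1: u_0 = a_0 = (-1, 3, -1).
Step 2: u_1 = a_1 − (15/11)·u_0 = (-18/11, -12/11, -18/11).
Step 3: u_2 = a_2 − (10/11)·u_0 − (2/3)·u_1 = (2, 0, -2).

u_2 = (2, 0, -2)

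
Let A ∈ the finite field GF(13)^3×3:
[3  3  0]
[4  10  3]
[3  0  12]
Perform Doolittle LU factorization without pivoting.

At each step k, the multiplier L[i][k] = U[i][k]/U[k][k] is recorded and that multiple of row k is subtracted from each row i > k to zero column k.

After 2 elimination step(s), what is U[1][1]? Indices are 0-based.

k=0: U[0][0]=3
  eliminate (1,0): mult=10, new row 1: (0, 6, 3); set L[1][0]=10
  eliminate (2,0): mult=1, new row 2: (0, 10, 12); set L[2][0]=1
k=1: U[1][1]=6
  eliminate (2,1): mult=6, new row 2: (0, 0, 7); set L[2][1]=6

U[1][1] = 6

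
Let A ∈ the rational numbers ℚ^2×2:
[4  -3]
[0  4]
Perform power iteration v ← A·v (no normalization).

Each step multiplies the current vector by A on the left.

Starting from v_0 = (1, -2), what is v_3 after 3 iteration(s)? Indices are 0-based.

v_3 = (352, -128)

v_0 = (1, -2).
v_1 = A·v_0 = (10, -8).
v_2 = A·v_1 = (64, -32).
v_3 = A·v_2 = (352, -128).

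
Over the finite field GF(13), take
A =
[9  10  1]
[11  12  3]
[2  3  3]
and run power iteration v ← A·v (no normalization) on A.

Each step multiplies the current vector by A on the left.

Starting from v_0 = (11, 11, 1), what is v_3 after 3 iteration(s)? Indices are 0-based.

v_0 = (11, 11, 1).
v_1 = A·v_0 = (2, 9, 6).
v_2 = A·v_1 = (10, 5, 10).
v_3 = A·v_2 = (7, 5, 0).

v_3 = (7, 5, 0)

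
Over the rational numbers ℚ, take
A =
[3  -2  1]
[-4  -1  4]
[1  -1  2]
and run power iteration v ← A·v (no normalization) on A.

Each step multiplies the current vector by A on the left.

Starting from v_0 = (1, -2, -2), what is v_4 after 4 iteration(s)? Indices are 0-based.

v_0 = (1, -2, -2).
v_1 = A·v_0 = (5, -10, -1).
v_2 = A·v_1 = (34, -14, 13).
v_3 = A·v_2 = (143, -70, 74).
v_4 = A·v_3 = (643, -206, 361).

v_4 = (643, -206, 361)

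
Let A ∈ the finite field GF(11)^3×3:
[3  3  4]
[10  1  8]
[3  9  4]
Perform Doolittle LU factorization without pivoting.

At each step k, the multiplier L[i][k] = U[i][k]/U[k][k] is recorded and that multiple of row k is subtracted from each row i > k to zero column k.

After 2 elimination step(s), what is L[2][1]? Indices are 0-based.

[col 0] pivot 3
  R1 -= 7*R0 → (0, 2, 2)  (L[1][0] := 7)
  R2 -= 1*R0 → (0, 6, 0)  (L[2][0] := 1)
[col 1] pivot 2
  R2 -= 3*R1 → (0, 0, 5)  (L[2][1] := 3)

L[2][1] = 3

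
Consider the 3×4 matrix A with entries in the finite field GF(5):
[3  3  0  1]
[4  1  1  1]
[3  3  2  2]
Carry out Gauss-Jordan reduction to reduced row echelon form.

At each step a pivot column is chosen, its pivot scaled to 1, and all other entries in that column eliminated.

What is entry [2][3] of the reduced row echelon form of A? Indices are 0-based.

step 1: normalize row 0 (÷3) = (1, 1, 0, 2)
  row 1: subtract 4×row0 = (0, 2, 1, 3)
  row 2: subtract 3×row0 = (0, 0, 2, 1)
step 2: normalize row 1 (÷2) = (0, 1, 3, 4)
  row 0: subtract 1×row1 = (1, 0, 2, 3)
step 3: normalize row 2 (÷2) = (0, 0, 1, 3)
  row 0: subtract 2×row2 = (1, 0, 0, 2)
  row 1: subtract 3×row2 = (0, 1, 0, 0)

M[2][3] = 3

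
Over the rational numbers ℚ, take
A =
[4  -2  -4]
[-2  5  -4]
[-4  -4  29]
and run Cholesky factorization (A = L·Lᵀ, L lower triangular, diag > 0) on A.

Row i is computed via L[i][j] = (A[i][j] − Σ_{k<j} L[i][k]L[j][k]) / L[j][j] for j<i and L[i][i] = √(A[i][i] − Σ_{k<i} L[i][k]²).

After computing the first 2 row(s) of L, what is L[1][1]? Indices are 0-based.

Step 1: L[0][0] = √(4) = 2.
  L[1][0] = (-2) / L[0][0] = -1.
Step 2: L[1][1] = √(4) = 2.

L[1][1] = 2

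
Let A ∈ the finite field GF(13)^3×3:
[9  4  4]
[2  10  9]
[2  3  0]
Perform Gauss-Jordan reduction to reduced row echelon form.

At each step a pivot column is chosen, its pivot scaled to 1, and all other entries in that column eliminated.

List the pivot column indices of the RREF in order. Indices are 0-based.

step 1: normalize row 0 (÷9) = (1, 12, 12)
  row 1: subtract 2×row0 = (0, 12, 11)
  row 2: subtract 2×row0 = (0, 5, 2)
step 2: normalize row 1 (÷12) = (0, 1, 2)
  row 0: subtract 12×row1 = (1, 0, 1)
  row 2: subtract 5×row1 = (0, 0, 5)
step 3: normalize row 2 (÷5) = (0, 0, 1)
  row 0: subtract 1×row2 = (1, 0, 0)
  row 1: subtract 2×row2 = (0, 1, 0)

pivot columns: 0, 1, 2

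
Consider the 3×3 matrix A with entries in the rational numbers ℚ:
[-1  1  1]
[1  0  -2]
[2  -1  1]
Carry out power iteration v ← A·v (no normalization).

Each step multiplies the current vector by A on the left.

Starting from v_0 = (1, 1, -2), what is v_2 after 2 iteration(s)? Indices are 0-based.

v_2 = (6, 0, -10)

v_0 = (1, 1, -2).
v_1 = A·v_0 = (-2, 5, -1).
v_2 = A·v_1 = (6, 0, -10).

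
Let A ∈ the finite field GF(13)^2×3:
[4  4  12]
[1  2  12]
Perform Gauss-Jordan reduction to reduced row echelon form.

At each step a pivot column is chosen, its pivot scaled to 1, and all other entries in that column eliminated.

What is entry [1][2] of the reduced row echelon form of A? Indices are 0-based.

M[1][2] = 9

[1] R0 /= 4  ⇒  (1, 1, 3)
     R1 -= 1·R0  ⇒  (0, 1, 9)
[2] R1 /= 1  ⇒  (0, 1, 9)
     R0 -= 1·R1  ⇒  (1, 0, 7)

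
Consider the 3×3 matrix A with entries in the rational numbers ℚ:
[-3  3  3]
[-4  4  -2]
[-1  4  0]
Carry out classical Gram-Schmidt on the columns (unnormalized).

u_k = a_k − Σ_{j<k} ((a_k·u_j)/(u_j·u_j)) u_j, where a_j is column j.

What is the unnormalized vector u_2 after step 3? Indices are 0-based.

u_2 = (72/25, -54/25, 0)

Step 1: u_0 = a_0 = (-3, -4, -1).
Step 2: u_1 = a_1 − (-29/26)·u_0 = (-9/26, -6/13, 75/26).
Step 3: u_2 = a_2 − (-1/26)·u_0 − (-1/75)·u_1 = (72/25, -54/25, 0).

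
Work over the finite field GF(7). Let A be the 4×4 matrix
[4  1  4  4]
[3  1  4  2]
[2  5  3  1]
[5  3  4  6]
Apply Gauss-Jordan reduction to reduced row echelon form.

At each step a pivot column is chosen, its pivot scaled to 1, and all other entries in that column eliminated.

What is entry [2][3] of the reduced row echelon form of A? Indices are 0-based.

[1] R0 /= 4  ⇒  (1, 2, 1, 1)
     R1 -= 3·R0  ⇒  (0, 2, 1, 6)
     R2 -= 2·R0  ⇒  (0, 1, 1, 6)
     R3 -= 5·R0  ⇒  (0, 0, 6, 1)
[2] R1 /= 2  ⇒  (0, 1, 4, 3)
     R0 -= 2·R1  ⇒  (1, 0, 0, 2)
     R2 -= 1·R1  ⇒  (0, 0, 4, 3)
[3] R2 /= 4  ⇒  (0, 0, 1, 6)
     R1 -= 4·R2  ⇒  (0, 1, 0, 0)
     R3 -= 6·R2  ⇒  (0, 0, 0, 0)
column 3 empty below row 3

M[2][3] = 6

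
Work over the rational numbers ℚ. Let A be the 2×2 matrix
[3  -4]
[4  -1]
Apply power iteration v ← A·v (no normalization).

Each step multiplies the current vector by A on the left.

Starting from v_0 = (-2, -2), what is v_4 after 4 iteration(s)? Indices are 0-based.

v_0 = (-2, -2).
v_1 = A·v_0 = (2, -6).
v_2 = A·v_1 = (30, 14).
v_3 = A·v_2 = (34, 106).
v_4 = A·v_3 = (-322, 30).

v_4 = (-322, 30)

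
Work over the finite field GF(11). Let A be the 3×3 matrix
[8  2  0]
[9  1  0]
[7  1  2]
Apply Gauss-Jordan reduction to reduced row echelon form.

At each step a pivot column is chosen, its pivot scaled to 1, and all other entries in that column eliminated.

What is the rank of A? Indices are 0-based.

pivot(0,0)=8: scale R0 → (1, 3, 0)
  clear (1,0): R1 −= (9)R0 → (0, 7, 0)
  clear (2,0): R2 −= (7)R0 → (0, 2, 2)
pivot(1,1)=7: scale R1 → (0, 1, 0)
  clear (0,1): R0 −= (3)R1 → (1, 0, 0)
  clear (2,1): R2 −= (2)R1 → (0, 0, 2)
pivot(2,2)=2: scale R2 → (0, 0, 1)

rank = 3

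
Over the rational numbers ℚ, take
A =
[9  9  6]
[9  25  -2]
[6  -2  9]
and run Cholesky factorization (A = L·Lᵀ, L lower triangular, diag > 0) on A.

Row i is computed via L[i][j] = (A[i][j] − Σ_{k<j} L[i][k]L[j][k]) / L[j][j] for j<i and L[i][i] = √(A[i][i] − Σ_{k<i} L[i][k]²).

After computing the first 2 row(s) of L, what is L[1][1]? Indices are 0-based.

Step 1: L[0][0] = √(9) = 3.
  L[1][0] = (9) / L[0][0] = 3.
Step 2: L[1][1] = √(16) = 4.

L[1][1] = 4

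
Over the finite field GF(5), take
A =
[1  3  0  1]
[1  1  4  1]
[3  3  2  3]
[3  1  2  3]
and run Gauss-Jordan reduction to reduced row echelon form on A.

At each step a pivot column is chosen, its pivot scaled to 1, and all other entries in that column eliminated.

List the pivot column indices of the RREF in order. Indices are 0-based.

pivot columns: 0, 1, 2

step 1: normalize row 0 (÷1) = (1, 3, 0, 1)
  row 1: subtract 1×row0 = (0, 3, 4, 0)
  row 2: subtract 3×row0 = (0, 4, 2, 0)
  row 3: subtract 3×row0 = (0, 2, 2, 0)
step 2: normalize row 1 (÷3) = (0, 1, 3, 0)
  row 0: subtract 3×row1 = (1, 0, 1, 1)
  row 2: subtract 4×row1 = (0, 0, 0, 0)
  row 3: subtract 2×row1 = (0, 0, 1, 0)
step 3: exchange rows 2,3
step 3: normalize row 2 (÷1) = (0, 0, 1, 0)
  row 0: subtract 1×row2 = (1, 0, 0, 1)
  row 1: subtract 3×row2 = (0, 1, 0, 0)
skip col 3 (zero from row 3)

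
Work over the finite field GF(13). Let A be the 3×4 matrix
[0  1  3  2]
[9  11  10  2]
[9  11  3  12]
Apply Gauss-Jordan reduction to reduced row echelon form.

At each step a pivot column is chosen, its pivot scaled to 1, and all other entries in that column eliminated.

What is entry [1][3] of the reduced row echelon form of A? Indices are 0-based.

M[1][3] = 10

pivot(0,0): swap R0↔R1
pivot(0,0)=9: scale R0 → (1, 7, 4, 6)
  clear (2,0): R2 −= (9)R0 → (0, 0, 6, 10)
pivot(1,1)=1: scale R1 → (0, 1, 3, 2)
  clear (0,1): R0 −= (7)R1 → (1, 0, 9, 5)
pivot(2,2)=6: scale R2 → (0, 0, 1, 6)
  clear (0,2): R0 −= (9)R2 → (1, 0, 0, 3)
  clear (1,2): R1 −= (3)R2 → (0, 1, 0, 10)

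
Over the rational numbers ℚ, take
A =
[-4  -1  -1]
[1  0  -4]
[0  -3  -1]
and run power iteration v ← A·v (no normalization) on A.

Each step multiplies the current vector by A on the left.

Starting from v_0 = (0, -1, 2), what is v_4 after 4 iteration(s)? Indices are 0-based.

v_0 = (0, -1, 2).
v_1 = A·v_0 = (-1, -8, 1).
v_2 = A·v_1 = (11, -5, 23).
v_3 = A·v_2 = (-62, -81, -8).
v_4 = A·v_3 = (337, -30, 251).

v_4 = (337, -30, 251)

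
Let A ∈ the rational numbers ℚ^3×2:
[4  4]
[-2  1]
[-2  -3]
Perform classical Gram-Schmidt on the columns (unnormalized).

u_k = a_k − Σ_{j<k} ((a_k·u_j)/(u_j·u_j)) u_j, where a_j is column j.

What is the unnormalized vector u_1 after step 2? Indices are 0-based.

Step 1: u_0 = a_0 = (4, -2, -2).
Step 2: u_1 = a_1 − (5/6)·u_0 = (2/3, 8/3, -4/3).

u_1 = (2/3, 8/3, -4/3)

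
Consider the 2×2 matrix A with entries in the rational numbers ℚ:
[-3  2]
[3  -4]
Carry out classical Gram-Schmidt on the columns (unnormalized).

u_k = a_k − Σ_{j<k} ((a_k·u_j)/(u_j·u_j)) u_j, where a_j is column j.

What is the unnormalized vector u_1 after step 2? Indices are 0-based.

u_1 = (-1, -1)

Step 1: u_0 = a_0 = (-3, 3).
Step 2: u_1 = a_1 − (-1)·u_0 = (-1, -1).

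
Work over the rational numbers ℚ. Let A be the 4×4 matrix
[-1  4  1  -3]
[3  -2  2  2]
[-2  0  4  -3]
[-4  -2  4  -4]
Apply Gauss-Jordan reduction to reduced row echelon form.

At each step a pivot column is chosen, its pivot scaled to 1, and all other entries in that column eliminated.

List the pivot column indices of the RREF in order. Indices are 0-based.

pivot columns: 0, 1, 2, 3

[1] R0 /= -1  ⇒  (1, -4, -1, 3)
     R1 -= 3·R0  ⇒  (0, 10, 5, -7)
     R2 -= -2·R0  ⇒  (0, -8, 2, 3)
     R3 -= -4·R0  ⇒  (0, -18, 0, 8)
[2] R1 /= 10  ⇒  (0, 1, 1/2, -7/10)
     R0 -= -4·R1  ⇒  (1, 0, 1, 1/5)
     R2 -= -8·R1  ⇒  (0, 0, 6, -13/5)
     R3 -= -18·R1  ⇒  (0, 0, 9, -23/5)
[3] R2 /= 6  ⇒  (0, 0, 1, -13/30)
     R0 -= 1·R2  ⇒  (1, 0, 0, 19/30)
     R1 -= 1/2·R2  ⇒  (0, 1, 0, -29/60)
     R3 -= 9·R2  ⇒  (0, 0, 0, -7/10)
[4] R3 /= -7/10  ⇒  (0, 0, 0, 1)
     R0 -= 19/30·R3  ⇒  (1, 0, 0, 0)
     R1 -= -29/60·R3  ⇒  (0, 1, 0, 0)
     R2 -= -13/30·R3  ⇒  (0, 0, 1, 0)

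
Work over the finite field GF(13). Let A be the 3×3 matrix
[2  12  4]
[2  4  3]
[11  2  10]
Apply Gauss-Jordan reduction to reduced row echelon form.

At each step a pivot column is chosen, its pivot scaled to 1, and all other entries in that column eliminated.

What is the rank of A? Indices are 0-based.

rank = 3

step 1: normalize row 0 (÷2) = (1, 6, 2)
  row 1: subtract 2×row0 = (0, 5, 12)
  row 2: subtract 11×row0 = (0, 1, 1)
step 2: normalize row 1 (÷5) = (0, 1, 5)
  row 0: subtract 6×row1 = (1, 0, 11)
  row 2: subtract 1×row1 = (0, 0, 9)
step 3: normalize row 2 (÷9) = (0, 0, 1)
  row 0: subtract 11×row2 = (1, 0, 0)
  row 1: subtract 5×row2 = (0, 1, 0)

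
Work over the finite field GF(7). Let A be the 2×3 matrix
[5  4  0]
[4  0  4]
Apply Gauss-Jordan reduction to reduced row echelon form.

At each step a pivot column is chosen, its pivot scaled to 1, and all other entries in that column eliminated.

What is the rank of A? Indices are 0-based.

rank = 2

pivot(0,0)=5: scale R0 → (1, 5, 0)
  clear (1,0): R1 −= (4)R0 → (0, 1, 4)
pivot(1,1)=1: scale R1 → (0, 1, 4)
  clear (0,1): R0 −= (5)R1 → (1, 0, 1)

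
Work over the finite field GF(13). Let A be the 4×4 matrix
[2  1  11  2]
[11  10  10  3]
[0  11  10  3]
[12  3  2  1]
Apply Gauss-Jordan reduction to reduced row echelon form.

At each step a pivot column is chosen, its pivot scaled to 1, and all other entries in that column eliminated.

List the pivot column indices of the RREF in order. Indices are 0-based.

pivot columns: 0, 1, 2, 3

pivot(0,0)=2: scale R0 → (1, 7, 12, 1)
  clear (1,0): R1 −= (11)R0 → (0, 11, 8, 5)
  clear (3,0): R3 −= (12)R0 → (0, 10, 1, 2)
pivot(1,1)=11: scale R1 → (0, 1, 9, 4)
  clear (0,1): R0 −= (7)R1 → (1, 0, 1, 12)
  clear (2,1): R2 −= (11)R1 → (0, 0, 2, 11)
  clear (3,1): R3 −= (10)R1 → (0, 0, 2, 1)
pivot(2,2)=2: scale R2 → (0, 0, 1, 12)
  clear (0,2): R0 −= (1)R2 → (1, 0, 0, 0)
  clear (1,2): R1 −= (9)R2 → (0, 1, 0, 0)
  clear (3,2): R3 −= (2)R2 → (0, 0, 0, 3)
pivot(3,3)=3: scale R3 → (0, 0, 0, 1)
  clear (2,3): R2 −= (12)R3 → (0, 0, 1, 0)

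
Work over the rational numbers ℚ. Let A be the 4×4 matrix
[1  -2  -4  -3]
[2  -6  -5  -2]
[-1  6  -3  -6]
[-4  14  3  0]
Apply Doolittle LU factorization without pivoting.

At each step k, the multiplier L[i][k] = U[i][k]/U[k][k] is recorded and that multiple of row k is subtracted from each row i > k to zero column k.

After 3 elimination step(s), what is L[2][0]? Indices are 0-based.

[col 0] pivot 1
  R1 -= 2*R0 → (0, -2, 3, 4)  (L[1][0] := 2)
  R2 -= -1*R0 → (0, 4, -7, -9)  (L[2][0] := -1)
  R3 -= -4*R0 → (0, 6, -13, -12)  (L[3][0] := -4)
[col 1] pivot -2
  R2 -= -2*R1 → (0, 0, -1, -1)  (L[2][1] := -2)
  R3 -= -3*R1 → (0, 0, -4, 0)  (L[3][1] := -3)
[col 2] pivot -1
  R3 -= 4*R2 → (0, 0, 0, 4)  (L[3][2] := 4)

L[2][0] = -1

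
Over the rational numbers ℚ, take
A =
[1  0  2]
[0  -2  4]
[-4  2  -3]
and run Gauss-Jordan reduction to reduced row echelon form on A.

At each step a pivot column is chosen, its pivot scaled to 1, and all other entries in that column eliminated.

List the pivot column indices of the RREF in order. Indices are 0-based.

[1] R0 /= 1  ⇒  (1, 0, 2)
     R2 -= -4·R0  ⇒  (0, 2, 5)
[2] R1 /= -2  ⇒  (0, 1, -2)
     R2 -= 2·R1  ⇒  (0, 0, 9)
[3] R2 /= 9  ⇒  (0, 0, 1)
     R0 -= 2·R2  ⇒  (1, 0, 0)
     R1 -= -2·R2  ⇒  (0, 1, 0)

pivot columns: 0, 1, 2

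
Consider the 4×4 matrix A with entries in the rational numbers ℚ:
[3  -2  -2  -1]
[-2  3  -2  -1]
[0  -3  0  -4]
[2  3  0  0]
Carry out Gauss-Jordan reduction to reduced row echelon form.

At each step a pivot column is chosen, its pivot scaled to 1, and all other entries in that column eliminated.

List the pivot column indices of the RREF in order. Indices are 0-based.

step 1: normalize row 0 (÷3) = (1, -2/3, -2/3, -1/3)
  row 1: subtract -2×row0 = (0, 5/3, -10/3, -5/3)
  row 3: subtract 2×row0 = (0, 13/3, 4/3, 2/3)
step 2: normalize row 1 (÷5/3) = (0, 1, -2, -1)
  row 0: subtract -2/3×row1 = (1, 0, -2, -1)
  row 2: subtract -3×row1 = (0, 0, -6, -7)
  row 3: subtract 13/3×row1 = (0, 0, 10, 5)
step 3: normalize row 2 (÷-6) = (0, 0, 1, 7/6)
  row 0: subtract -2×row2 = (1, 0, 0, 4/3)
  row 1: subtract -2×row2 = (0, 1, 0, 4/3)
  row 3: subtract 10×row2 = (0, 0, 0, -20/3)
step 4: normalize row 3 (÷-20/3) = (0, 0, 0, 1)
  row 0: subtract 4/3×row3 = (1, 0, 0, 0)
  row 1: subtract 4/3×row3 = (0, 1, 0, 0)
  row 2: subtract 7/6×row3 = (0, 0, 1, 0)

pivot columns: 0, 1, 2, 3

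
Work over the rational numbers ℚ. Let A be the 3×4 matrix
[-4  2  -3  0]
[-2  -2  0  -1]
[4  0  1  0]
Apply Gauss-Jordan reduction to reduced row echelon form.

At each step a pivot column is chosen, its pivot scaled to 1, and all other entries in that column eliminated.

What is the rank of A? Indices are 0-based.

rank = 3

[1] R0 /= -4  ⇒  (1, -1/2, 3/4, 0)
     R1 -= -2·R0  ⇒  (0, -3, 3/2, -1)
     R2 -= 4·R0  ⇒  (0, 2, -2, 0)
[2] R1 /= -3  ⇒  (0, 1, -1/2, 1/3)
     R0 -= -1/2·R1  ⇒  (1, 0, 1/2, 1/6)
     R2 -= 2·R1  ⇒  (0, 0, -1, -2/3)
[3] R2 /= -1  ⇒  (0, 0, 1, 2/3)
     R0 -= 1/2·R2  ⇒  (1, 0, 0, -1/6)
     R1 -= -1/2·R2  ⇒  (0, 1, 0, 2/3)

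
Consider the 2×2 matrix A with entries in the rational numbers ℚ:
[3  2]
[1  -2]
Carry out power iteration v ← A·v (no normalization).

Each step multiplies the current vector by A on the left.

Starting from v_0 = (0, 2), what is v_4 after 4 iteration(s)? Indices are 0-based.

v_4 = (68, 76)

v_0 = (0, 2).
v_1 = A·v_0 = (4, -4).
v_2 = A·v_1 = (4, 12).
v_3 = A·v_2 = (36, -20).
v_4 = A·v_3 = (68, 76).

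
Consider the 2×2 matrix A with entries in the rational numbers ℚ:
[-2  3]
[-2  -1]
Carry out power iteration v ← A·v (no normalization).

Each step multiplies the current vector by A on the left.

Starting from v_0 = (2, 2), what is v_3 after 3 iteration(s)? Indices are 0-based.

v_3 = (50, 42)

v_0 = (2, 2).
v_1 = A·v_0 = (2, -6).
v_2 = A·v_1 = (-22, 2).
v_3 = A·v_2 = (50, 42).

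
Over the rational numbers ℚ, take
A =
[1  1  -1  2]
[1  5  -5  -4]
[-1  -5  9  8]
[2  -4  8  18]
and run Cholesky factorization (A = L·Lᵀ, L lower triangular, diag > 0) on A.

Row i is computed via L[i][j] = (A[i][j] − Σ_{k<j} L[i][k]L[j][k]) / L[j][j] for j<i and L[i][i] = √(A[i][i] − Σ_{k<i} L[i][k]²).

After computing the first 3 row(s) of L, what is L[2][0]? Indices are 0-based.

Step 1: L[0][0] = √(1) = 1.
  L[1][0] = (1) / L[0][0] = 1.
Step 2: L[1][1] = √(4) = 2.
  L[2][0] = (-1) / L[0][0] = -1.
  L[2][1] = (-4) / L[1][1] = -2.
Step 3: L[2][2] = √(4) = 2.

L[2][0] = -1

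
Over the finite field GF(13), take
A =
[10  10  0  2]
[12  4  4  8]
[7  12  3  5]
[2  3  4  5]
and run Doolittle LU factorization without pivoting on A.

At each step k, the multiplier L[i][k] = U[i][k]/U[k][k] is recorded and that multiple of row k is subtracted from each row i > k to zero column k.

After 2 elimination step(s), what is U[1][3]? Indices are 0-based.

U[1][3] = 3

Step 1: pivot at (0,0) is 10.
  row1 ← row1 − (9)·row0  ⇒  L[1][0]=9, U row1=(0, 5, 4, 3)
  row2 ← row2 − (2)·row0  ⇒  L[2][0]=2, U row2=(0, 5, 3, 1)
  row3 ← row3 − (8)·row0  ⇒  L[3][0]=8, U row3=(0, 1, 4, 2)
Step 2: pivot at (1,1) is 5.
  row2 ← row2 − (1)·row1  ⇒  L[2][1]=1, U row2=(0, 0, 12, 11)
  row3 ← row3 − (8)·row1  ⇒  L[3][1]=8, U row3=(0, 0, 11, 4)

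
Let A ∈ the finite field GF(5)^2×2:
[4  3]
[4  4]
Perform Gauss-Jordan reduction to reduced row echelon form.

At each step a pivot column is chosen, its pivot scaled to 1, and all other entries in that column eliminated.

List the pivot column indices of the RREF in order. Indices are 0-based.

pivot(0,0)=4: scale R0 → (1, 2)
  clear (1,0): R1 −= (4)R0 → (0, 1)
pivot(1,1)=1: scale R1 → (0, 1)
  clear (0,1): R0 −= (2)R1 → (1, 0)

pivot columns: 0, 1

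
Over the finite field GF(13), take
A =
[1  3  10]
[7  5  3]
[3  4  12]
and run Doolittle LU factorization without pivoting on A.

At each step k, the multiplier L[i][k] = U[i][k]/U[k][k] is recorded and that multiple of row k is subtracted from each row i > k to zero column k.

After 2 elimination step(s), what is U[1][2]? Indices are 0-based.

k=0: U[0][0]=1
  eliminate (1,0): mult=7, new row 1: (0, 10, 11); set L[1][0]=7
  eliminate (2,0): mult=3, new row 2: (0, 8, 8); set L[2][0]=3
k=1: U[1][1]=10
  eliminate (2,1): mult=6, new row 2: (0, 0, 7); set L[2][1]=6

U[1][2] = 11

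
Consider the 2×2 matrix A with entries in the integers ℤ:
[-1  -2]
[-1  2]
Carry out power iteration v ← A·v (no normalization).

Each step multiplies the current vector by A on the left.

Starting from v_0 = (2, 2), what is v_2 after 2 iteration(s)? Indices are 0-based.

v_0 = (2, 2).
v_1 = A·v_0 = (-6, 2).
v_2 = A·v_1 = (2, 10).

v_2 = (2, 10)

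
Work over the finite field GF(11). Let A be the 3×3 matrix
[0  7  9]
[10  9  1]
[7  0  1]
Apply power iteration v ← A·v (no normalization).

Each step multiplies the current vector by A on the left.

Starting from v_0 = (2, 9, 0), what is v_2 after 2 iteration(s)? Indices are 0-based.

v_0 = (2, 9, 0).
v_1 = A·v_0 = (8, 2, 3).
v_2 = A·v_1 = (8, 2, 4).

v_2 = (8, 2, 4)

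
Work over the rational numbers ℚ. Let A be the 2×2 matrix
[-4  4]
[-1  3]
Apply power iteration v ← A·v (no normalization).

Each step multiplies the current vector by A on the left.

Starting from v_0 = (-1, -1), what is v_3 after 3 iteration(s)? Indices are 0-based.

v_3 = (8, -10)

v_0 = (-1, -1).
v_1 = A·v_0 = (0, -2).
v_2 = A·v_1 = (-8, -6).
v_3 = A·v_2 = (8, -10).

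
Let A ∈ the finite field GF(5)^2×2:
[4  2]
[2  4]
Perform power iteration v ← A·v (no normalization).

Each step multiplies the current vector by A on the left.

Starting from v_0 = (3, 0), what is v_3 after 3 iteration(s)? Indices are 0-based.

v_0 = (3, 0).
v_1 = A·v_0 = (2, 1).
v_2 = A·v_1 = (0, 3).
v_3 = A·v_2 = (1, 2).

v_3 = (1, 2)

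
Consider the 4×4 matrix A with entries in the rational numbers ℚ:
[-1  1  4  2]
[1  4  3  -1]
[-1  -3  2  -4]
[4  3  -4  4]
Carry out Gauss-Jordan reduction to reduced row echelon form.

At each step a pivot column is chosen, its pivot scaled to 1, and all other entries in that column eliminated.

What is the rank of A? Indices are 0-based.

[1] R0 /= -1  ⇒  (1, -1, -4, -2)
     R1 -= 1·R0  ⇒  (0, 5, 7, 1)
     R2 -= -1·R0  ⇒  (0, -4, -2, -6)
     R3 -= 4·R0  ⇒  (0, 7, 12, 12)
[2] R1 /= 5  ⇒  (0, 1, 7/5, 1/5)
     R0 -= -1·R1  ⇒  (1, 0, -13/5, -9/5)
     R2 -= -4·R1  ⇒  (0, 0, 18/5, -26/5)
     R3 -= 7·R1  ⇒  (0, 0, 11/5, 53/5)
[3] R2 /= 18/5  ⇒  (0, 0, 1, -13/9)
     R0 -= -13/5·R2  ⇒  (1, 0, 0, -50/9)
     R1 -= 7/5·R2  ⇒  (0, 1, 0, 20/9)
     R3 -= 11/5·R2  ⇒  (0, 0, 0, 124/9)
[4] R3 /= 124/9  ⇒  (0, 0, 0, 1)
     R0 -= -50/9·R3  ⇒  (1, 0, 0, 0)
     R1 -= 20/9·R3  ⇒  (0, 1, 0, 0)
     R2 -= -13/9·R3  ⇒  (0, 0, 1, 0)

rank = 4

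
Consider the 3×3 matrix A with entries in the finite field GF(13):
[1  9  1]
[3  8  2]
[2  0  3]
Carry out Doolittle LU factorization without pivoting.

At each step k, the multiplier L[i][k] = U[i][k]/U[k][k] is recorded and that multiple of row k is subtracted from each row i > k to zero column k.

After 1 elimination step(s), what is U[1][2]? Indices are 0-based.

U[1][2] = 12

[col 0] pivot 1
  R1 -= 3*R0 → (0, 7, 12)  (L[1][0] := 3)
  R2 -= 2*R0 → (0, 8, 1)  (L[2][0] := 2)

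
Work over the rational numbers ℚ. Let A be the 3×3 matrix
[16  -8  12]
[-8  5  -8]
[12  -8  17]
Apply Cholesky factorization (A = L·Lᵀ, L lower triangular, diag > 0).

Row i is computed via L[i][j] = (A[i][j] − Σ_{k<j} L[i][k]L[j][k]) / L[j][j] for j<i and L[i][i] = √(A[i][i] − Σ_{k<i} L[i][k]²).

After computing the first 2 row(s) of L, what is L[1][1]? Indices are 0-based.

L[1][1] = 1

Step 1: L[0][0] = √(16) = 4.
  L[1][0] = (-8) / L[0][0] = -2.
Step 2: L[1][1] = √(1) = 1.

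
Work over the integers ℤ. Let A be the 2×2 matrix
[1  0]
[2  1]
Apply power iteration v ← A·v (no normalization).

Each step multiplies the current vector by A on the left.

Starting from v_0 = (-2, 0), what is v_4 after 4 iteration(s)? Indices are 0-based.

v_4 = (-2, -16)

v_0 = (-2, 0).
v_1 = A·v_0 = (-2, -4).
v_2 = A·v_1 = (-2, -8).
v_3 = A·v_2 = (-2, -12).
v_4 = A·v_3 = (-2, -16).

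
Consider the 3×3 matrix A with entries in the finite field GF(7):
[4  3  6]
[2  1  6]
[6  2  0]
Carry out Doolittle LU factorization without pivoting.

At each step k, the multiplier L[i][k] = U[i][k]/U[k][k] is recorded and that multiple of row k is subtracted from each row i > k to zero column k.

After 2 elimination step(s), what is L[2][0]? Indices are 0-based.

L[2][0] = 5

[col 0] pivot 4
  R1 -= 4*R0 → (0, 3, 3)  (L[1][0] := 4)
  R2 -= 5*R0 → (0, 1, 5)  (L[2][0] := 5)
[col 1] pivot 3
  R2 -= 5*R1 → (0, 0, 4)  (L[2][1] := 5)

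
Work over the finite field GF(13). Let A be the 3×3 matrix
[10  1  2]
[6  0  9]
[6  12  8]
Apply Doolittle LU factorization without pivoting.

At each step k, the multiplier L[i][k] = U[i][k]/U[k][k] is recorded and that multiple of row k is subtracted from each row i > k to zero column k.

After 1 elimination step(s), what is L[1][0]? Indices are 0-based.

L[1][0] = 11

[col 0] pivot 10
  R1 -= 11*R0 → (0, 2, 0)  (L[1][0] := 11)
  R2 -= 11*R0 → (0, 1, 12)  (L[2][0] := 11)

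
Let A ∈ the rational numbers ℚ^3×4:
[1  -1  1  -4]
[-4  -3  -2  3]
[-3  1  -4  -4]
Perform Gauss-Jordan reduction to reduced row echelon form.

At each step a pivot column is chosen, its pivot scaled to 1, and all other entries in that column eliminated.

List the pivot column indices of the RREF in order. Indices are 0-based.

step 1: normalize row 0 (÷1) = (1, -1, 1, -4)
  row 1: subtract -4×row0 = (0, -7, 2, -13)
  row 2: subtract -3×row0 = (0, -2, -1, -16)
step 2: normalize row 1 (÷-7) = (0, 1, -2/7, 13/7)
  row 0: subtract -1×row1 = (1, 0, 5/7, -15/7)
  row 2: subtract -2×row1 = (0, 0, -11/7, -86/7)
step 3: normalize row 2 (÷-11/7) = (0, 0, 1, 86/11)
  row 0: subtract 5/7×row2 = (1, 0, 0, -85/11)
  row 1: subtract -2/7×row2 = (0, 1, 0, 45/11)

pivot columns: 0, 1, 2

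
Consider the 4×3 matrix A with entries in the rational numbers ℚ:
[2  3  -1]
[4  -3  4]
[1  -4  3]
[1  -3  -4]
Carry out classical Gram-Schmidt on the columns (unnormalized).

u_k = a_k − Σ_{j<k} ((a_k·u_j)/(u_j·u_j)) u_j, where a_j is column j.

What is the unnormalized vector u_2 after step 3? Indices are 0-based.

u_2 = (-146/111, 167/111, 63/37, -565/111)

Step 1: u_0 = a_0 = (2, 4, 1, 1).
Step 2: u_1 = a_1 − (-13/22)·u_0 = (46/11, -7/11, -75/22, -53/22).
Step 3: u_2 = a_2 − (13/22)·u_0 − (-23/111)·u_1 = (-146/111, 167/111, 63/37, -565/111).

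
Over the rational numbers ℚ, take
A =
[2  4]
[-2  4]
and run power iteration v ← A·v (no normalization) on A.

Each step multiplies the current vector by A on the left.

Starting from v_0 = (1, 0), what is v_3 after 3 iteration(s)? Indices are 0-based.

v_0 = (1, 0).
v_1 = A·v_0 = (2, -2).
v_2 = A·v_1 = (-4, -12).
v_3 = A·v_2 = (-56, -40).

v_3 = (-56, -40)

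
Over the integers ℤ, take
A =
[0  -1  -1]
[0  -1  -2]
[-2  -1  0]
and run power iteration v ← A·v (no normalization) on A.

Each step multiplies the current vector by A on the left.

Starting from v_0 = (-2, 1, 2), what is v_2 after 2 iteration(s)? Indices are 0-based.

v_0 = (-2, 1, 2).
v_1 = A·v_0 = (-3, -5, 3).
v_2 = A·v_1 = (2, -1, 11).

v_2 = (2, -1, 11)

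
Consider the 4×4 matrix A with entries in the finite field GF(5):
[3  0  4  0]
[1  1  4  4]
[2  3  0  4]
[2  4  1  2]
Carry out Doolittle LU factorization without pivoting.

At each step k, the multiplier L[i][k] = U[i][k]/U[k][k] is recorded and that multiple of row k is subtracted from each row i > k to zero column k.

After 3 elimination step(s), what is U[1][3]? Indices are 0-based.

[col 0] pivot 3
  R1 -= 2*R0 → (0, 1, 1, 4)  (L[1][0] := 2)
  R2 -= 4*R0 → (0, 3, 4, 4)  (L[2][0] := 4)
  R3 -= 4*R0 → (0, 4, 0, 2)  (L[3][0] := 4)
[col 1] pivot 1
  R2 -= 3*R1 → (0, 0, 1, 2)  (L[2][1] := 3)
  R3 -= 4*R1 → (0, 0, 1, 1)  (L[3][1] := 4)
[col 2] pivot 1
  R3 -= 1*R2 → (0, 0, 0, 4)  (L[3][2] := 1)

U[1][3] = 4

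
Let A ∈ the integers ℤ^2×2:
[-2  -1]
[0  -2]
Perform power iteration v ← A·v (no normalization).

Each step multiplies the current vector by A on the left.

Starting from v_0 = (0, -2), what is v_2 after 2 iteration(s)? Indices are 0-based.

v_0 = (0, -2).
v_1 = A·v_0 = (2, 4).
v_2 = A·v_1 = (-8, -8).

v_2 = (-8, -8)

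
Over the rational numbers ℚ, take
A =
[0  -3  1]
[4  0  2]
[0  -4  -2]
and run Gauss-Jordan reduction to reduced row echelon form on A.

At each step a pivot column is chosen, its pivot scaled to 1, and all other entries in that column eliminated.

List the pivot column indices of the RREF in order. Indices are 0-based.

pivot columns: 0, 1, 2

[1] R0 <-> R1
[1] R0 /= 4  ⇒  (1, 0, 1/2)
[2] R1 /= -3  ⇒  (0, 1, -1/3)
     R2 -= -4·R1  ⇒  (0, 0, -10/3)
[3] R2 /= -10/3  ⇒  (0, 0, 1)
     R0 -= 1/2·R2  ⇒  (1, 0, 0)
     R1 -= -1/3·R2  ⇒  (0, 1, 0)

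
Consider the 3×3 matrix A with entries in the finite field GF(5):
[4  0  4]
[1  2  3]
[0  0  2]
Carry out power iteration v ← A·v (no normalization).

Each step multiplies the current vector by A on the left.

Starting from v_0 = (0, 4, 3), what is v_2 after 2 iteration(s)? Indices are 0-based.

v_0 = (0, 4, 3).
v_1 = A·v_0 = (2, 2, 1).
v_2 = A·v_1 = (2, 4, 2).

v_2 = (2, 4, 2)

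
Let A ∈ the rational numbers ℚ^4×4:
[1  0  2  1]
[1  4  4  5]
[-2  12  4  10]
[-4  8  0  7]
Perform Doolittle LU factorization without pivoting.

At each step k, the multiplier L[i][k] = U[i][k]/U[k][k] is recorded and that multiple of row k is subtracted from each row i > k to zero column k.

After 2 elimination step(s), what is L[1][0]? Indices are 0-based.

k=0: U[0][0]=1
  eliminate (1,0): mult=1, new row 1: (0, 4, 2, 4); set L[1][0]=1
  eliminate (2,0): mult=-2, new row 2: (0, 12, 8, 12); set L[2][0]=-2
  eliminate (3,0): mult=-4, new row 3: (0, 8, 8, 11); set L[3][0]=-4
k=1: U[1][1]=4
  eliminate (2,1): mult=3, new row 2: (0, 0, 2, 0); set L[2][1]=3
  eliminate (3,1): mult=2, new row 3: (0, 0, 4, 3); set L[3][1]=2

L[1][0] = 1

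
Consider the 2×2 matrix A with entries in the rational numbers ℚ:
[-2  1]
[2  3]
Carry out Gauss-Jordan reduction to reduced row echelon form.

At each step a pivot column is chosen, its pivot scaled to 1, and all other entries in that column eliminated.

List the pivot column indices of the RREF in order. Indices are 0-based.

pivot columns: 0, 1

[1] R0 /= -2  ⇒  (1, -1/2)
     R1 -= 2·R0  ⇒  (0, 4)
[2] R1 /= 4  ⇒  (0, 1)
     R0 -= -1/2·R1  ⇒  (1, 0)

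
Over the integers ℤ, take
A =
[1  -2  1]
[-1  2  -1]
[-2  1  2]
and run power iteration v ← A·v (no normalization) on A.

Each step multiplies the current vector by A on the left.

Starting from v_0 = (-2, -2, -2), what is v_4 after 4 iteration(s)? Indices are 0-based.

v_0 = (-2, -2, -2).
v_1 = A·v_0 = (0, 0, -2).
v_2 = A·v_1 = (-2, 2, -4).
v_3 = A·v_2 = (-10, 10, -2).
v_4 = A·v_3 = (-32, 32, 26).

v_4 = (-32, 32, 26)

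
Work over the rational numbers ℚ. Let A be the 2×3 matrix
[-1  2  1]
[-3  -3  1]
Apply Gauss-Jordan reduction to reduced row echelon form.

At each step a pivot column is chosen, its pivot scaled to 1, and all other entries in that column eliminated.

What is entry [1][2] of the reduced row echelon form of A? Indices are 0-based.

step 1: normalize row 0 (÷-1) = (1, -2, -1)
  row 1: subtract -3×row0 = (0, -9, -2)
step 2: normalize row 1 (÷-9) = (0, 1, 2/9)
  row 0: subtract -2×row1 = (1, 0, -5/9)

M[1][2] = 2/9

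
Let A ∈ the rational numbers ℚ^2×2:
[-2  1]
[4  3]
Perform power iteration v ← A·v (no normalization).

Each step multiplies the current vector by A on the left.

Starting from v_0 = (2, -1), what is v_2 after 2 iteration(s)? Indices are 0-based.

v_0 = (2, -1).
v_1 = A·v_0 = (-5, 5).
v_2 = A·v_1 = (15, -5).

v_2 = (15, -5)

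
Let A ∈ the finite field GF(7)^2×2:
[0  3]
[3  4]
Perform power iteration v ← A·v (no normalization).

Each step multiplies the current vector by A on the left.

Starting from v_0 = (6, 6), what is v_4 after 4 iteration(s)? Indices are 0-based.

v_0 = (6, 6).
v_1 = A·v_0 = (4, 0).
v_2 = A·v_1 = (0, 5).
v_3 = A·v_2 = (1, 6).
v_4 = A·v_3 = (4, 6).

v_4 = (4, 6)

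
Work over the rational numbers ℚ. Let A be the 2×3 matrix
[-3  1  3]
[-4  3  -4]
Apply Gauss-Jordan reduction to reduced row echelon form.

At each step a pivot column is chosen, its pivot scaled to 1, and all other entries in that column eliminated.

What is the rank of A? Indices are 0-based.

rank = 2

step 1: normalize row 0 (÷-3) = (1, -1/3, -1)
  row 1: subtract -4×row0 = (0, 5/3, -8)
step 2: normalize row 1 (÷5/3) = (0, 1, -24/5)
  row 0: subtract -1/3×row1 = (1, 0, -13/5)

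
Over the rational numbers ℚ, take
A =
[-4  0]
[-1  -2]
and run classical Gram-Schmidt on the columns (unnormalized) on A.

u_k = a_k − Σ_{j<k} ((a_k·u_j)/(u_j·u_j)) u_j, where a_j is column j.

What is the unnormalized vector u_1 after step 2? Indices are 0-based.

u_1 = (8/17, -32/17)

Step 1: u_0 = a_0 = (-4, -1).
Step 2: u_1 = a_1 − (2/17)·u_0 = (8/17, -32/17).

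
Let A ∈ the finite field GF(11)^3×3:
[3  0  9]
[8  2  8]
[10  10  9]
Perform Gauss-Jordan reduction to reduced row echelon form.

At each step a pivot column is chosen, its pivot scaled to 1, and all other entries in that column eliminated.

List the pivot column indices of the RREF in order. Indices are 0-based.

pivot columns: 0, 1, 2

pivot(0,0)=3: scale R0 → (1, 0, 3)
  clear (1,0): R1 −= (8)R0 → (0, 2, 6)
  clear (2,0): R2 −= (10)R0 → (0, 10, 1)
pivot(1,1)=2: scale R1 → (0, 1, 3)
  clear (2,1): R2 −= (10)R1 → (0, 0, 4)
pivot(2,2)=4: scale R2 → (0, 0, 1)
  clear (0,2): R0 −= (3)R2 → (1, 0, 0)
  clear (1,2): R1 −= (3)R2 → (0, 1, 0)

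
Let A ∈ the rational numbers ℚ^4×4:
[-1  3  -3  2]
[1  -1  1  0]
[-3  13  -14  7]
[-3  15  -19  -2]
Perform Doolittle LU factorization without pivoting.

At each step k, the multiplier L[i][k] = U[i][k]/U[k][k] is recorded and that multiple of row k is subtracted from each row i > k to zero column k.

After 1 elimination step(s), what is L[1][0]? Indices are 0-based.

Step 1: pivot at (0,0) is -1.
  row1 ← row1 − (-1)·row0  ⇒  L[1][0]=-1, U row1=(0, 2, -2, 2)
  row2 ← row2 − (3)·row0  ⇒  L[2][0]=3, U row2=(0, 4, -5, 1)
  row3 ← row3 − (3)·row0  ⇒  L[3][0]=3, U row3=(0, 6, -10, -8)

L[1][0] = -1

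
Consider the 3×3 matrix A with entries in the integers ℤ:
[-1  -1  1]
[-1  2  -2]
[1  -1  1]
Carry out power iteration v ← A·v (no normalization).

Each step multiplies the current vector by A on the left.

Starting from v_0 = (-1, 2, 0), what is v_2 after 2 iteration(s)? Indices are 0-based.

v_0 = (-1, 2, 0).
v_1 = A·v_0 = (-1, 5, -3).
v_2 = A·v_1 = (-7, 17, -9).

v_2 = (-7, 17, -9)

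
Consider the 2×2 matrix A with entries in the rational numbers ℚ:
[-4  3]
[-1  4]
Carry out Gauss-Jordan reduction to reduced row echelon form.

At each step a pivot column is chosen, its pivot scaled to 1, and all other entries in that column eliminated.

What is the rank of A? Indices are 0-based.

[1] R0 /= -4  ⇒  (1, -3/4)
     R1 -= -1·R0  ⇒  (0, 13/4)
[2] R1 /= 13/4  ⇒  (0, 1)
     R0 -= -3/4·R1  ⇒  (1, 0)

rank = 2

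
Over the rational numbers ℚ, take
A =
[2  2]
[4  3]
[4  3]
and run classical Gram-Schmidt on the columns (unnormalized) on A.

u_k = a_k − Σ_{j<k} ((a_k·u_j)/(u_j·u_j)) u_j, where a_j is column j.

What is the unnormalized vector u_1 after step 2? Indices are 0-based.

u_1 = (4/9, -1/9, -1/9)

Step 1: u_0 = a_0 = (2, 4, 4).
Step 2: u_1 = a_1 − (7/9)·u_0 = (4/9, -1/9, -1/9).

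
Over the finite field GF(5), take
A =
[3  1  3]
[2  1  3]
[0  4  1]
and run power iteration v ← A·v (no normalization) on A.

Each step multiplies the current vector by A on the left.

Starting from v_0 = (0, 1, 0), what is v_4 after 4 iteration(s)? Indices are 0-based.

v_4 = (1, 4, 2)

v_0 = (0, 1, 0).
v_1 = A·v_0 = (1, 1, 4).
v_2 = A·v_1 = (1, 0, 3).
v_3 = A·v_2 = (2, 1, 3).
v_4 = A·v_3 = (1, 4, 2).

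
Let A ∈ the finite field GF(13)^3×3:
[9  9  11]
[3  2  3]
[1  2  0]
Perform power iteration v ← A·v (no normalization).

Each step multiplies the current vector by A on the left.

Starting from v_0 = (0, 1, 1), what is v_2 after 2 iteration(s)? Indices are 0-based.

v_2 = (0, 11, 4)

v_0 = (0, 1, 1).
v_1 = A·v_0 = (7, 5, 2).
v_2 = A·v_1 = (0, 11, 4).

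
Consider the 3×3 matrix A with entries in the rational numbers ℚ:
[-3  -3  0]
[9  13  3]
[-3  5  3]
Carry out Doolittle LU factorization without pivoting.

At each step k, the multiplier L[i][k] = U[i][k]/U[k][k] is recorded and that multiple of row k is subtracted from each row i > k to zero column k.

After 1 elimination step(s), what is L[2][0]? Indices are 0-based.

[col 0] pivot -3
  R1 -= -3*R0 → (0, 4, 3)  (L[1][0] := -3)
  R2 -= 1*R0 → (0, 8, 3)  (L[2][0] := 1)

L[2][0] = 1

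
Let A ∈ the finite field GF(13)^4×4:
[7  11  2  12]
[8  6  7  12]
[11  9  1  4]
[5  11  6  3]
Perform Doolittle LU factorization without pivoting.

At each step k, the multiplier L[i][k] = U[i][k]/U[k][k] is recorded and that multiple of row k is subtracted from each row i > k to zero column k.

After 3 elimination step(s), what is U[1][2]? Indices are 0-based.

[col 0] pivot 7
  R1 -= 3*R0 → (0, 12, 1, 2)  (L[1][0] := 3)
  R2 -= 9*R0 → (0, 1, 9, 0)  (L[2][0] := 9)
  R3 -= 10*R0 → (0, 5, 12, 0)  (L[3][0] := 10)
[col 1] pivot 12
  R2 -= 12*R1 → (0, 0, 10, 2)  (L[2][1] := 12)
  R3 -= 8*R1 → (0, 0, 4, 10)  (L[3][1] := 8)
[col 2] pivot 10
  R3 -= 3*R2 → (0, 0, 0, 4)  (L[3][2] := 3)

U[1][2] = 1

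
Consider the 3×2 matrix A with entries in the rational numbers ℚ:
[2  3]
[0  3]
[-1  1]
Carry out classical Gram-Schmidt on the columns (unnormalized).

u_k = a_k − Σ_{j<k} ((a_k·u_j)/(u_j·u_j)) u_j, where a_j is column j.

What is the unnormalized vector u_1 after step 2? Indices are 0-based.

Step 1: u_0 = a_0 = (2, 0, -1).
Step 2: u_1 = a_1 − (1)·u_0 = (1, 3, 2).

u_1 = (1, 3, 2)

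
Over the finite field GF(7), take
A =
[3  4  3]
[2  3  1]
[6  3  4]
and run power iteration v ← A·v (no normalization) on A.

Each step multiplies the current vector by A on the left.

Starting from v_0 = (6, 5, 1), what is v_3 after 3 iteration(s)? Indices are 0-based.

v_0 = (6, 5, 1).
v_1 = A·v_0 = (6, 0, 6).
v_2 = A·v_1 = (1, 4, 4).
v_3 = A·v_2 = (3, 4, 6).

v_3 = (3, 4, 6)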